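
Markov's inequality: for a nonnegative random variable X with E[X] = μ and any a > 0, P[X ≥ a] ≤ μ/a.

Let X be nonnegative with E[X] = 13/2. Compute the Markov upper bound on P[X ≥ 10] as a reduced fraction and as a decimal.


μ = E[X] = 13/2, a = 10.
Markov: P[X ≥ 10] ≤ μ/a = (13/2)/10 = 13/20.
Numerically: ≈ 0.65000.
(Since a = 10 > μ = 6.50000, the bound 13/20 is < 1 and informative.)

P[X ≥ 10] ≤ 13/20 ≈ 0.65000.


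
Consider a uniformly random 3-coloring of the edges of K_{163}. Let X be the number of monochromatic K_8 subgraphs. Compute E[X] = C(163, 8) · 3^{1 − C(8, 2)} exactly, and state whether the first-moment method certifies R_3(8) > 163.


E[X] = C(163, 8) · 3^{1 − 28} = 10380216608892 · 3^{−27} = 10380216608892/7625597484987.
As a reduced fraction: E[X] = 128150822332/94143178827 ≈ 1.36123.
Is E[X] < 1? NO.
Since E[X] ≥ 1, the first-moment bound is inconclusive at n = 163; it does NOT by itself certify R_3(8) > 163.

E[X] = 128150822332/94143178827 ≈ 1.36123; E[X] ≥ 1; first-moment method inconclusive here.


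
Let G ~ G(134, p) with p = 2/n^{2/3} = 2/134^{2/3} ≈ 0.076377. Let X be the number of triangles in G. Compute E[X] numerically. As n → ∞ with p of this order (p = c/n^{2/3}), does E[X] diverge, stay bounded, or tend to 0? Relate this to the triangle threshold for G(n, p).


Number of potential triangles: C(134, 3) = 392084.
Each occurs with probability p³ ≈ (0.076377)³ ≈ 4.4553353e-04.
By linearity: E[X] = C(134, 3)·p³ ≈ 392084 · 4.4553353e-04 ≈ 174.68657.
Since α = 2/3 < 1, p = c/n^{2/3} ≫ 1/n is above the triangle threshold p ~ 1/n. Asymptotically E[X] ~ (c³/6)·n^{3(1−α)} = (2³/6)·n^{1} → ∞; triangles are abundant w.h.p.

E[X] ≈ 174.68657; in regime p = Θ(1/n^{2/3}) E[X] diverges (above the triangle threshold p ~ 1/n).


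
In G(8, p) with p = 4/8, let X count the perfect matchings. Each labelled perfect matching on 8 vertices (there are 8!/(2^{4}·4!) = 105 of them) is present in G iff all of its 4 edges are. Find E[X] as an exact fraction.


K_8 has 8!/(2^{4}·4!) = 105 labelled perfect matchings.
For each such perfect matching H, let X_H = 1 if all 4 edges of H are present in G. Then P[X_H = 1] = p^{4} = (1/2)^{4} = 1/16.
By linearity: E[X] = Σ_H E[X_H] = 105 · p^{4} = 105 · 1/16 = 105/16.
Numerically: E[X] ≈ 6.5625.

E[X] = 105 · (1/2)^{4} = 105/16 ≈ 6.5625.


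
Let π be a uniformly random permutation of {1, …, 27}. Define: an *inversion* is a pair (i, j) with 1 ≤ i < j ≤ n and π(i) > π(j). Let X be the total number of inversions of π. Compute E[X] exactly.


Write X = Σ X_I over the C(27, 2) = 351 pairs i < j, with X_I the indicator of one inversion.
There are 351 indicators.
For each fixed pair i < j, the values π(i) and π(j) are two distinct elements of {1, …, 27} in uniformly random order; by symmetry P[π(i) > π(j)] = 1/2.
By linearity: E[X] = 351 · (1/2) = C(27, 2) · (1/2) = 351/2 = 351/2 ≈ 175.500.

E[X] = 351/2 = 175.500.


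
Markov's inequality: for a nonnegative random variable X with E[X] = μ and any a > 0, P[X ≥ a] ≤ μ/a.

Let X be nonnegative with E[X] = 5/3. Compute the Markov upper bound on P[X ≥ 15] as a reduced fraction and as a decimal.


μ = E[X] = 5/3, a = 15.
Markov: P[X ≥ 15] ≤ μ/a = (5/3)/15 = 1/9.
Numerically: ≈ 0.1111.
(Since a = 15 > μ = 1.6667, the bound 1/9 is < 1 and informative.)

P[X ≥ 15] ≤ 1/9 ≈ 0.1111.


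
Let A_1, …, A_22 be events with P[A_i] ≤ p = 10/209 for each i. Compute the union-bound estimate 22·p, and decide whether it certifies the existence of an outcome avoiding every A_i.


Union bound: P[∪_{i=1}^{22} A_i] ≤ Σ_i P[A_i] ≤ 22·p = 22·(10/209) = 20/19.
Numerically: 20/19 ≈ 1.05263.
Is 20/19 < 1? NO.
Since the bound 20/19 is ≥ 1, the union bound is uninformative here; it does NOT by itself certify existence.

22·p = 20/19 ≈ 1.05263; existence NOT certified by the union bound.


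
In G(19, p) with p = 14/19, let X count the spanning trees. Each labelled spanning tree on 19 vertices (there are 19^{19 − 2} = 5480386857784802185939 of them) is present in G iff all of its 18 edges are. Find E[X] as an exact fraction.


K_19 has 19^{19 − 2} = 5480386857784802185939 labelled spanning trees.
For each such spanning tree H, let X_H = 1 if all 18 edges of H are present in G. Then P[X_H = 1] = p^{18} = (14/19)^{18} = 426878854210636742656/104127350297911241532841.
By linearity: E[X] = Σ_H E[X_H] = 5480386857784802185939 · p^{18} = 5480386857784802185939 · 426878854210636742656/104127350297911241532841 = 426878854210636742656/19.
Numerically: E[X] ≈ 2.25e+19.

E[X] = 5480386857784802185939 · (14/19)^{18} = 426878854210636742656/19 ≈ 2.25e+19.


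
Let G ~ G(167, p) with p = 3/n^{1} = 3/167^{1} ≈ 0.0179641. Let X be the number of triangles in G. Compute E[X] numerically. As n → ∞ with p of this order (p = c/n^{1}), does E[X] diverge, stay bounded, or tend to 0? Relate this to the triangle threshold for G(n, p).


Number of potential triangles: C(167, 3) = 762355.
Each occurs with probability p³ ≈ (0.0179641)³ ≈ 5.79714750e-06.
By linearity: E[X] = C(167, 3)·p³ ≈ 762355 · 5.79714750e-06 ≈ 4.419484.
Here α = 1, so p = 3/n is exactly at the triangle threshold p ~ 1/n. Asymptotically E[X] → c³/6 = 3³/6 = 9/2 ≈ 4.500000, a bounded constant. In this regime the triangle count is asymptotically Poisson(c³/6).

E[X] ≈ 4.419484; in regime p = Θ(1/n^{1}) E[X] stays bounded (at the triangle threshold p ~ 1/n).


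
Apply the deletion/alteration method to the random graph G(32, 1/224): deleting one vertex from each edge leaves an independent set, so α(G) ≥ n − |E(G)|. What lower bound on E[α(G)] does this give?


E[|E(G)|] = C(32, 2)·p = 496 · (1/224) = 31/14.
E[α(G)] ≥ n − E[|E(G)|] = 32 − 31/14 = 417/14.
Numerically: ≈ 29.7857.
(This is only a lower bound; the true E[α(G)] may be larger.)

E[α(G)] ≥ 417/14 ≈ 29.7857.


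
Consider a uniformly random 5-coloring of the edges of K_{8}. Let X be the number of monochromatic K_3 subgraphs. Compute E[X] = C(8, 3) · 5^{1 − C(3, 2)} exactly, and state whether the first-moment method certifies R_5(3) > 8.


E[X] = C(8, 3) · 5^{1 − 3} = 56 · 5^{−2} = 56/25.
As a reduced fraction: E[X] = 56/25 ≈ 2.2400000.
Is E[X] < 1? NO.
Since E[X] ≥ 1, the first-moment bound is inconclusive at n = 8; it does NOT by itself certify R_5(3) > 8.

E[X] = 56/25 ≈ 2.2400000; E[X] ≥ 1; first-moment method inconclusive here.


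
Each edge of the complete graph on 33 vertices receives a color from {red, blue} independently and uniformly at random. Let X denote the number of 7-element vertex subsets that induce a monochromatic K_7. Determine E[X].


Let X = Σ_S X_S over the C(33, 7) = 4272048 subsets S of size 7, where X_S = 1 if the K_7 on S is monochromatic.
For a fixed S, the K_7 on S has C(7, 2) = 21 edges. P[all 21 edges red] = (1/2)^21, and likewise for blue, so P[monochromatic] = 2·(1/2)^21 = 2^{1 − 21} = 1/1048576.
By linearity of expectation: E[X] = C(33, 7) · 2^{1 − 21} = 4272048 · 1/1048576 = 267003/65536.
Numerically: E[X] ≈ 4.0741.

E[X] = C(33,7)·2^(1−C(7,2)) = 267003/65536 ≈ 4.0741.


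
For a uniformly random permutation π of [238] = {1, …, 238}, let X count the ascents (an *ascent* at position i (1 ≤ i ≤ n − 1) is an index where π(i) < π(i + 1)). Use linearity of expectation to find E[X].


Write X = Σ X_I over i = 1, …, 237, with X_I the indicator of one ascent.
There are 237 indicators.
For each fixed i, the pair (π(i), π(i+1)) is a uniformly random ordered pair of distinct values from {1, …, 238}; by symmetry P[π(i) < π(i+1)] = 1/2.
By linearity: E[X] = 237 · (1/2) = (238 − 1) · (1/2) = 237/2 ≈ 118.500000.

E[X] = 237/2 = 118.500000.


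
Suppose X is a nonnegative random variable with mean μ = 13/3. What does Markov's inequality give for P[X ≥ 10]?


μ = E[X] = 13/3, a = 10.
Markov: P[X ≥ 10] ≤ μ/a = (13/3)/10 = 13/30.
Numerically: ≈ 0.433333.
(Since a = 10 > μ = 4.333333, the bound 13/30 is < 1 and informative.)

P[X ≥ 10] ≤ 13/30 ≈ 0.433333.


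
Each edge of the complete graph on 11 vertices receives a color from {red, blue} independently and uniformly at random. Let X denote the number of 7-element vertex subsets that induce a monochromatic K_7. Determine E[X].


Let X = Σ_S X_S over the C(11, 7) = 330 subsets S of size 7, where X_S = 1 if the K_7 on S is monochromatic.
For a fixed S, the K_7 on S has C(7, 2) = 21 edges. P[all 21 edges red] = (1/2)^21, and likewise for blue, so P[monochromatic] = 2·(1/2)^21 = 2^{1 − 21} = 1/1048576.
By linearity of expectation: E[X] = C(11, 7) · 2^{1 − 21} = 330 · 1/1048576 = 165/524288.
Numerically: E[X] ≈ 0.000315.

E[X] = C(11,7)·2^(1−C(7,2)) = 165/524288 ≈ 0.000315.


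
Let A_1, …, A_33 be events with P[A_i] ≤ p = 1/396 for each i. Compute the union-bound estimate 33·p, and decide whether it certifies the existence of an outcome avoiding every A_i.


Union bound: P[∪_{i=1}^{33} A_i] ≤ Σ_i P[A_i] ≤ 33·p = 33·(1/396) = 1/12.
Numerically: 1/12 ≈ 0.08333.
Is 1/12 < 1? YES.
Since P[∪ A_i] ≤ 1/12 < 1, the complement has P[∩ A_i^c] ≥ 1 − 1/12 = 11/12 > 0, so some outcome avoids every A_i.

33·p = 1/12 ≈ 0.08333; existence CERTIFIED by the union bound.


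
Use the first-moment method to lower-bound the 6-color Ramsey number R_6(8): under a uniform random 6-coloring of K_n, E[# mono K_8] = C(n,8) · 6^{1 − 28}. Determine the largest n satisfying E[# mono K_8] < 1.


We need C(n, 8) · 6^{1 − 28} < 1, i.e. C(n, 8) < 6^{28 − 1} = 1023490369077469249536.
Check values of n near the boundary:
  n = 1593: C(1593, 8) = 1010555394551193970323; 1010555394551193970323 < 1023490369077469249536? YES
  n = 1594: C(1594, 8) = 1015652773590544255167; 1015652773590544255167 < 1023490369077469249536? YES
  n = 1595: C(1595, 8) = 1020772636343363633895; 1020772636343363633895 < 1023490369077469249536? YES
  n = 1596: C(1596, 8) = 1025915067760710553965; 1025915067760710553965 < 1023490369077469249536? NO
  n = 1597: C(1597, 8) = 1031080153060953275445; 1031080153060953275445 < 1023490369077469249536? NO
The largest n with C(n, 8) < 1023490369077469249536 is n = 1595 (where E[X] = 113419181815929292655/113721152119718805504 ≈ 0.9973). Hence R_6(8) > 1595, i.e. R_6(8) ≥ 1596.

Largest n = 1595; hence R_6(8) > 1595.


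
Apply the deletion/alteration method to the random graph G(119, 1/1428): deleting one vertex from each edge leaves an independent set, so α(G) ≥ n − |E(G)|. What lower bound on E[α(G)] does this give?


E[|E(G)|] = C(119, 2)·p = 7021 · (1/1428) = 59/12.
E[α(G)] ≥ n − E[|E(G)|] = 119 − 59/12 = 1369/12.
Numerically: ≈ 114.083333.
(This is only a lower bound; the true E[α(G)] may be larger.)

E[α(G)] ≥ 1369/12 ≈ 114.083333.


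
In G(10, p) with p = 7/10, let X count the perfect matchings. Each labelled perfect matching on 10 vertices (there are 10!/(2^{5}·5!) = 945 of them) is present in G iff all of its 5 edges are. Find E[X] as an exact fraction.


K_10 has 10!/(2^{5}·5!) = 945 labelled perfect matchings.
For each such perfect matching H, let X_H = 1 if all 5 edges of H are present in G. Then P[X_H = 1] = p^{5} = (7/10)^{5} = 16807/100000.
Summing the indicators: E[X] = Σ_H E[X_H] = 945 · p^{5} = 945 · 16807/100000 = 3176523/20000.
Numerically: E[X] ≈ 158.8.

E[X] = 945 · (7/10)^{5} = 3176523/20000 ≈ 158.8.


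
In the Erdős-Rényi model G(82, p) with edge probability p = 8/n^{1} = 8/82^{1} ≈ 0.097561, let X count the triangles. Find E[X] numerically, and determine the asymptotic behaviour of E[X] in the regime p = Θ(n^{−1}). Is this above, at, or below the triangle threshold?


Number of potential triangles: C(82, 3) = 88560.
Each occurs with probability p³ ≈ (0.097561)³ ≈ 9.28599411e-04.
By linearity: E[X] = C(82, 3)·p³ ≈ 88560 · 9.28599411e-04 ≈ 82.236764.
Here α = 1, so p = 8/n is exactly at the triangle threshold p ~ 1/n. Asymptotically E[X] → c³/6 = 8³/6 = 256/3 ≈ 85.333333, a bounded constant. In this regime the triangle count is asymptotically Poisson(c³/6).

E[X] ≈ 82.236764; in regime p = Θ(1/n^{1}) E[X] stays bounded (at the triangle threshold p ~ 1/n).


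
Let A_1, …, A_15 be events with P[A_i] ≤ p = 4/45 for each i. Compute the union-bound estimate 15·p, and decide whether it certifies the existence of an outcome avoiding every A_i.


Union bound: P[∪_{i=1}^{15} A_i] ≤ Σ_i P[A_i] ≤ 15·p = 15·(4/45) = 4/3.
Numerically: 4/3 ≈ 1.333.
Is 4/3 < 1? NO.
Since the bound 4/3 is ≥ 1, the union bound is uninformative here; it does NOT by itself certify existence.

15·p = 4/3 ≈ 1.333; existence NOT certified by the union bound.


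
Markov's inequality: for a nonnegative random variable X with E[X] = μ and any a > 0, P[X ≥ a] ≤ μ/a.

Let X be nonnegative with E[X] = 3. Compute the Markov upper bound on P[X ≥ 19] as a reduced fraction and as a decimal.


μ = E[X] = 3, a = 19.
Markov: P[X ≥ 19] ≤ μ/a = (3)/19 = 3/19.
Numerically: ≈ 0.1579.
(Since a = 19 > μ = 3.0000, the bound 3/19 is < 1 and informative.)

P[X ≥ 19] ≤ 3/19 ≈ 0.1579.


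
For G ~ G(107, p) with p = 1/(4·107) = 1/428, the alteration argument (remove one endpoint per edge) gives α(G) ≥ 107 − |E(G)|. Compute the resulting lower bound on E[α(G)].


E[|E(G)|] = C(107, 2)·p = 5671 · (1/428) = 53/4.
E[α(G)] ≥ n − E[|E(G)|] = 107 − 53/4 = 375/4.
Numerically: ≈ 93.750000.
(This is only a lower bound; the true E[α(G)] may be larger.)

E[α(G)] ≥ 375/4 ≈ 93.750000.


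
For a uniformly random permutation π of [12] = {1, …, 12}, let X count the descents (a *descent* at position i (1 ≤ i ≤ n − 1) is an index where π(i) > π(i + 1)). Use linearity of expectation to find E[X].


Write X = Σ X_I over i = 1, …, 11, with X_I the indicator of one descent.
There are 11 indicators.
For each fixed i, the pair (π(i), π(i+1)) is a uniformly random ordered pair of distinct values from {1, …, 12}; by symmetry P[π(i) > π(i+1)] = 1/2.
By linearity: E[X] = 11 · (1/2) = (12 − 1) · (1/2) = 11/2 ≈ 5.5000.

E[X] = 11/2 = 5.5000.


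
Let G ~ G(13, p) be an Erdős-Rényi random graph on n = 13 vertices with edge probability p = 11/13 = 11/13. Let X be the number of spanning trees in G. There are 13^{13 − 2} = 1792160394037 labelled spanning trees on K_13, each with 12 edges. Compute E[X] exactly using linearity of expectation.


K_13 has 13^{13 − 2} = 1792160394037 labelled spanning trees.
For each such spanning tree H, let X_H = 1 if all 12 edges of H are present in G. Then P[X_H = 1] = p^{12} = (11/13)^{12} = 3138428376721/23298085122481.
Summing the indicators: E[X] = Σ_H E[X_H] = 1792160394037 · p^{12} = 1792160394037 · 3138428376721/23298085122481 = 3138428376721/13.
Numerically: E[X] ≈ 2.41418e+11.

E[X] = 1792160394037 · (11/13)^{12} = 3138428376721/13 ≈ 2.41418e+11.


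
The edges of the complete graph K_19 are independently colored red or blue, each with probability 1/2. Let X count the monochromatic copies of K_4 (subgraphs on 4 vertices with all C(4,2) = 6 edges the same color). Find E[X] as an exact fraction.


Let X = Σ_S X_S over the C(19, 4) = 3876 subsets S of size 4, where X_S = 1 if the K_4 on S is monochromatic.
For a fixed S, the K_4 on S has C(4, 2) = 6 edges. P[all 6 edges red] = (1/2)^6, and likewise for blue, so P[monochromatic] = 2·(1/2)^6 = 2^{1 − 6} = 1/32.
Summing: E[X] = C(19, 4) · 2^{1 − 6} = 3876 · 1/32 = 969/8.
Numerically: E[X] ≈ 121.12500.

E[X] = C(19,4)·2^(1−C(4,2)) = 969/8 ≈ 121.12500.


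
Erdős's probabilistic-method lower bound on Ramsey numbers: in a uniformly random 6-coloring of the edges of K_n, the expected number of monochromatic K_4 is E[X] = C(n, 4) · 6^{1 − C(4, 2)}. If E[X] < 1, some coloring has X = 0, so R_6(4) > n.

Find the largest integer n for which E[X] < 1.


We need C(n, 4) · 6^{1 − 6} < 1, i.e. C(n, 4) < 6^{6 − 1} = 7776.
Check values of n near the boundary:
  n = 21: C(21, 4) = 5985; 5985 < 7776? YES
  n = 22: C(22, 4) = 7315; 7315 < 7776? YES
  n = 23: C(23, 4) = 8855; 8855 < 7776? NO
  n = 24: C(24, 4) = 10626; 10626 < 7776? NO
  n = 25: C(25, 4) = 12650; 12650 < 7776? NO
The largest n with C(n, 4) < 7776 is n = 22 (where E[X] = 7315/7776 ≈ 0.940715). Hence R_6(4) > 22, i.e. R_6(4) ≥ 23.

Largest n = 22; hence R_6(4) > 22.


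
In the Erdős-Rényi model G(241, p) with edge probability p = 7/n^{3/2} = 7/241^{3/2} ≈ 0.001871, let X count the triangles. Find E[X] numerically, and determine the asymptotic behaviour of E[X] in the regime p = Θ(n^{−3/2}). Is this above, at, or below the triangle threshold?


Number of potential triangles: C(241, 3) = 2303960.
Each occurs with probability p³ ≈ (0.001871)³ ≈ 6.5496400e-09.
By linearity: E[X] = C(241, 3)·p³ ≈ 2303960 · 6.5496400e-09 ≈ 0.01509.
Since α = 3/2 > 1, p = c/n^{3/2} = o(1/n) is below the triangle threshold p ~ 1/n. Asymptotically E[X] ~ (c³/6)·n^{3(1−α)} = (7³/6)·n^{-1.5} → 0, so by Markov's inequality G has no triangles w.h.p.

E[X] ≈ 0.01509; in regime p = Θ(1/n^{3/2}) E[X] tends to 0 (below the triangle threshold p ~ 1/n).


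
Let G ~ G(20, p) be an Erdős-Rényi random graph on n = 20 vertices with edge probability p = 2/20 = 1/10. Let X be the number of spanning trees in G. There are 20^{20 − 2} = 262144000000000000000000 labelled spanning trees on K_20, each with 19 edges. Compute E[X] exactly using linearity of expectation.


K_20 has 20^{20 − 2} = 262144000000000000000000 labelled spanning trees.
For each such spanning tree H, let X_H = 1 if all 19 edges of H are present in G. Then P[X_H = 1] = p^{19} = (1/10)^{19} = 1/10000000000000000000.
By linearity: E[X] = Σ_H E[X_H] = 262144000000000000000000 · p^{19} = 262144000000000000000000 · 1/10000000000000000000 = 131072/5.
Numerically: E[X] ≈ 2.621e+04.

E[X] = 262144000000000000000000 · (1/10)^{19} = 131072/5 ≈ 2.621e+04.


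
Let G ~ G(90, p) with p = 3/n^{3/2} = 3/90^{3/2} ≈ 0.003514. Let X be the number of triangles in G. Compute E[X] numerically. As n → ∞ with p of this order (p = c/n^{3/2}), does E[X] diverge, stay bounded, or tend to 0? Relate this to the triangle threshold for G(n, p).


Number of potential triangles: C(90, 3) = 117480.
Each occurs with probability p³ ≈ (0.003514)³ ≈ 4.337829e-08.
By linearity: E[X] = C(90, 3)·p³ ≈ 117480 · 4.337829e-08 ≈ 0.0051.
Since α = 3/2 > 1, p = c/n^{3/2} = o(1/n) is below the triangle threshold p ~ 1/n. Asymptotically E[X] ~ (c³/6)·n^{3(1−α)} = (3³/6)·n^{-1.5} → 0, so by Markov's inequality G has no triangles w.h.p.

E[X] ≈ 0.0051; in regime p = Θ(1/n^{3/2}) E[X] tends to 0 (below the triangle threshold p ~ 1/n).


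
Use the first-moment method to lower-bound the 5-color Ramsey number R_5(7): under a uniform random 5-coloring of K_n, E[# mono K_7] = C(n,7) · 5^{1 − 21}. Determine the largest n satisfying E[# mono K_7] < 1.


We need C(n, 7) · 5^{1 − 21} < 1, i.e. C(n, 7) < 5^{21 − 1} = 95367431640625.
Check values of n near the boundary:
  n = 332: C(332, 7) = 82772214646616; 82772214646616 < 95367431640625? YES
  n = 333: C(333, 7) = 84549532139028; 84549532139028 < 95367431640625? YES
  n = 334: C(334, 7) = 86359460961576; 86359460961576 < 95367431640625? YES
  n = 335: C(335, 7) = 88202498238195; 88202498238195 < 95367431640625? YES
  n = 336: C(336, 7) = 90079147136880; 90079147136880 < 95367431640625? YES
  n = 337: C(337, 7) = 91989916924632; 91989916924632 < 95367431640625? YES
  n = 338: C(338, 7) = 93935323022736; 93935323022736 < 95367431640625? YES
  n = 339: C(339, 7) = 95915887062372; 95915887062372 < 95367431640625? NO
  n = 340: C(340, 7) = 97932136940560; 97932136940560 < 95367431640625? NO
The largest n with C(n, 7) < 95367431640625 is n = 338 (where E[X] = 93935323022736/95367431640625 ≈ 0.9850). Hence R_5(7) > 338, i.e. R_5(7) ≥ 339.

Largest n = 338; hence R_5(7) > 338.


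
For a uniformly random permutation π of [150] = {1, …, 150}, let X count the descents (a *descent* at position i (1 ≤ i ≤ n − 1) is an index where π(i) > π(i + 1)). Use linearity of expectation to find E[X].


Write X = Σ X_I over i = 1, …, 149, with X_I the indicator of one descent.
There are 149 indicators.
For each fixed i, the pair (π(i), π(i+1)) is a uniformly random ordered pair of distinct values from {1, …, 150}; by symmetry P[π(i) > π(i+1)] = 1/2.
By linearity: E[X] = 149 · (1/2) = (150 − 1) · (1/2) = 149/2 ≈ 74.5000.

E[X] = 149/2 = 74.5000.


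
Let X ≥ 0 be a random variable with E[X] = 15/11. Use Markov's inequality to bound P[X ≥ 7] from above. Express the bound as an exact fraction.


μ = E[X] = 15/11, a = 7.
Markov: P[X ≥ 7] ≤ μ/a = (15/11)/7 = 15/77.
Numerically: ≈ 0.195.
(Since a = 7 > μ = 1.364, the bound 15/77 is < 1 and informative.)

P[X ≥ 7] ≤ 15/77 ≈ 0.195.


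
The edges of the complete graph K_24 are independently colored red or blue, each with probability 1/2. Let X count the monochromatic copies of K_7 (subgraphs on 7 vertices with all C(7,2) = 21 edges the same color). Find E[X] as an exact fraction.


Let X = Σ_S X_S over the C(24, 7) = 346104 subsets S of size 7, where X_S = 1 if the K_7 on S is monochromatic.
For a fixed S, the K_7 on S has C(7, 2) = 21 edges. P[all 21 edges red] = (1/2)^21, and likewise for blue, so P[monochromatic] = 2·(1/2)^21 = 2^{1 − 21} = 1/1048576.
By linearity: E[X] = C(24, 7) · 2^{1 − 21} = 346104 · 1/1048576 = 43263/131072.
Numerically: E[X] ≈ 0.3301.

E[X] = C(24,7)·2^(1−C(7,2)) = 43263/131072 ≈ 0.3301.


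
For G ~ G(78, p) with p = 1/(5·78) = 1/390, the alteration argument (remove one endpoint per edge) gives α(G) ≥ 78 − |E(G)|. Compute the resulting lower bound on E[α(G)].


E[|E(G)|] = C(78, 2)·p = 3003 · (1/390) = 77/10.
E[α(G)] ≥ n − E[|E(G)|] = 78 − 77/10 = 703/10.
Numerically: ≈ 70.300.
(This is only a lower bound; the true E[α(G)] may be larger.)

E[α(G)] ≥ 703/10 ≈ 70.300.


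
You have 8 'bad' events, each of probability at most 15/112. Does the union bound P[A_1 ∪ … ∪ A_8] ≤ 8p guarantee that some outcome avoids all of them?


Union bound: P[∪_{i=1}^{8} A_i] ≤ Σ_i P[A_i] ≤ 8·p = 8·(15/112) = 15/14.
Numerically: 15/14 ≈ 1.07143.
Is 15/14 < 1? NO.
Since the bound 15/14 is ≥ 1, the union bound is uninformative here; it does NOT by itself certify existence.

8·p = 15/14 ≈ 1.07143; existence NOT certified by the union bound.


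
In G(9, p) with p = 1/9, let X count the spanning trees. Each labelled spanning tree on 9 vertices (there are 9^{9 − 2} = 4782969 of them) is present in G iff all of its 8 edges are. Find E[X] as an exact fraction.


K_9 has 9^{9 − 2} = 4782969 labelled spanning trees.
For each such spanning tree H, let X_H = 1 if all 8 edges of H are present in G. Then P[X_H = 1] = p^{8} = (1/9)^{8} = 1/43046721.
Summing the indicators: E[X] = Σ_H E[X_H] = 4782969 · p^{8} = 4782969 · 1/43046721 = 1/9.
Numerically: E[X] ≈ 0.111.

E[X] = 4782969 · (1/9)^{8} = 1/9 ≈ 0.111.


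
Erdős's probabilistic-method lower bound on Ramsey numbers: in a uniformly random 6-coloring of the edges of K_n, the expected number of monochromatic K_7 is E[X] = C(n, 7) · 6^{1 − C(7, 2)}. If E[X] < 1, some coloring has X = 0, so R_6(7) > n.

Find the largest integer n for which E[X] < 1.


We need C(n, 7) · 6^{1 − 21} < 1, i.e. C(n, 7) < 6^{21 − 1} = 3656158440062976.
Check values of n near the boundary:
  n = 567: C(567, 7) = 3601671315933933; 3601671315933933 < 3656158440062976? YES
  n = 568: C(568, 7) = 3646611956239704; 3646611956239704 < 3656158440062976? YES
  n = 569: C(569, 7) = 3692032389858348; 3692032389858348 < 3656158440062976? NO
  n = 570: C(570, 7) = 3737936877831720; 3737936877831720 < 3656158440062976? NO
The largest n with C(n, 7) < 3656158440062976 is n = 568 (where E[X] = 16882462760369/16926659444736 ≈ 0.997). Hence R_6(7) > 568, i.e. R_6(7) ≥ 569.

Largest n = 568; hence R_6(7) > 568.


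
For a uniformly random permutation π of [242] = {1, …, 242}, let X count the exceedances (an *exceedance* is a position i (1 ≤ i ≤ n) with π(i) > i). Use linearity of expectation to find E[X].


Write X = Σ_{i=1}^{242} X_i, where X_i = 1_{π(i) > i}.
For each fixed i, π(i) is uniform over {1, …, 242} (marginal of a uniform permutation), so P[π(i) > i] = (n − i)/n. Summing: Σ_{i=1}^{242} (n − i)/n = (0 + 1 + … + 241)/242 = 242(242 − 1)/(2·242) = (242 − 1)/2.
Hence E[X] = Σ_{i=1}^{242} (242 − i)/242 = 241/2 ≈ 120.500.

E[X] = 241/2 = 120.500.


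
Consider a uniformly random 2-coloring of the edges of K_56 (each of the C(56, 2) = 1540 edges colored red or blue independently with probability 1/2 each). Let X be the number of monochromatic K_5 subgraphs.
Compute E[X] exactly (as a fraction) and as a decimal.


Let X = Σ_S X_S over the C(56, 5) = 3819816 subsets S of size 5, where X_S = 1 if the K_5 on S is monochromatic.
For a fixed S, the K_5 on S has C(5, 2) = 10 edges. P[all 10 edges red] = (1/2)^10, and likewise for blue, so P[monochromatic] = 2·(1/2)^10 = 2^{1 − 10} = 1/512.
By linearity: E[X] = C(56, 5) · 2^{1 − 10} = 3819816 · 1/512 = 477477/64.
Numerically: E[X] ≈ 7460.57812.

E[X] = C(56,5)·2^(1−C(5,2)) = 477477/64 ≈ 7460.57812.


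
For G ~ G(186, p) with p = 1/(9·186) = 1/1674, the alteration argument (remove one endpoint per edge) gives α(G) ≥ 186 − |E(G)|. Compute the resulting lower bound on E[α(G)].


E[|E(G)|] = C(186, 2)·p = 17205 · (1/1674) = 185/18.
E[α(G)] ≥ n − E[|E(G)|] = 186 − 185/18 = 3163/18.
Numerically: ≈ 175.72222.
(This is only a lower bound; the true E[α(G)] may be larger.)

E[α(G)] ≥ 3163/18 ≈ 175.72222.


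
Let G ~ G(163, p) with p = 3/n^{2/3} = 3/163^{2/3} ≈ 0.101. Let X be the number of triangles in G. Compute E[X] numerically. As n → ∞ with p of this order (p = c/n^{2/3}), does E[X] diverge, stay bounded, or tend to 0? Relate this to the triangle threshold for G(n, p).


Number of potential triangles: C(163, 3) = 708561.
Each occurs with probability p³ ≈ (0.101)³ ≈ 1.01622e-03.
By linearity: E[X] = C(163, 3)·p³ ≈ 708561 · 1.01622e-03 ≈ 720.055.
Since α = 2/3 < 1, p = c/n^{2/3} ≫ 1/n is above the triangle threshold p ~ 1/n. Asymptotically E[X] ~ (c³/6)·n^{3(1−α)} = (3³/6)·n^{1} → ∞; triangles are abundant w.h.p.

E[X] ≈ 720.055; in regime p = Θ(1/n^{2/3}) E[X] diverges (above the triangle threshold p ~ 1/n).


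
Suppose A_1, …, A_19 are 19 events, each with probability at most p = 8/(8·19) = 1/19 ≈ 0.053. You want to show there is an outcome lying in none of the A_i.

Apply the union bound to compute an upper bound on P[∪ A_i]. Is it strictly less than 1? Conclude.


Union bound: P[∪_{i=1}^{19} A_i] ≤ Σ_i P[A_i] ≤ 19·p = 19·(1/19) = 1.
Numerically: 1 ≈ 1.000.
Is 1 < 1? NO.
Since the bound 1 is ≥ 1, the union bound is uninformative here; it does NOT by itself certify existence.

19·p = 1 ≈ 1.000; existence NOT certified by the union bound.


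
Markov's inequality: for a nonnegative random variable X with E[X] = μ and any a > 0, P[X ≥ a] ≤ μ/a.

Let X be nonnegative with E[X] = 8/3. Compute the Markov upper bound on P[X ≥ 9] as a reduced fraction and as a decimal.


μ = E[X] = 8/3, a = 9.
Markov: P[X ≥ 9] ≤ μ/a = (8/3)/9 = 8/27.
Numerically: ≈ 0.2963.
(Since a = 9 > μ = 2.6667, the bound 8/27 is < 1 and informative.)

P[X ≥ 9] ≤ 8/27 ≈ 0.2963.


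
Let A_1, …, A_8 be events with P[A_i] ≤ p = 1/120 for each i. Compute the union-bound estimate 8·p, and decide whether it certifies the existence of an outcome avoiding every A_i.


Union bound: P[∪_{i=1}^{8} A_i] ≤ Σ_i P[A_i] ≤ 8·p = 8·(1/120) = 1/15.
Numerically: 1/15 ≈ 0.066667.
Is 1/15 < 1? YES.
Since P[∪ A_i] ≤ 1/15 < 1, the complement has P[∩ A_i^c] ≥ 1 − 1/15 = 14/15 > 0, so some outcome avoids every A_i.

8·p = 1/15 ≈ 0.066667; existence CERTIFIED by the union bound.


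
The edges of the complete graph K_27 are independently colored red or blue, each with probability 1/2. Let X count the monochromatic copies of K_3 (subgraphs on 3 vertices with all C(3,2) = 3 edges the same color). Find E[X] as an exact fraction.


Let X = Σ_S X_S over the C(27, 3) = 2925 subsets S of size 3, where X_S = 1 if the K_3 on S is monochromatic.
For a fixed S, the K_3 on S has C(3, 2) = 3 edges. P[all 3 edges red] = (1/2)^3, and likewise for blue, so P[monochromatic] = 2·(1/2)^3 = 2^{1 − 3} = 1/4.
By linearity: E[X] = C(27, 3) · 2^{1 − 3} = 2925 · 1/4 = 2925/4.
Numerically: E[X] ≈ 731.250.

E[X] = C(27,3)·2^(1−C(3,2)) = 2925/4 ≈ 731.250.


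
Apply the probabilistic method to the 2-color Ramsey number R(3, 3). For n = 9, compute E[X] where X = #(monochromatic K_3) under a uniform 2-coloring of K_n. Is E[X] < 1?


E[X] = C(9, 3) · 2^{1 − 3} = 84 · 2^{−2} = 84/4.
As a reduced fraction: E[X] = 21 ≈ 21.0000000.
Is E[X] < 1? NO.
Since E[X] ≥ 1, the first-moment bound is inconclusive at n = 9; it does NOT by itself certify R(3, 3) > 9.

E[X] = 21 ≈ 21.0000000; E[X] ≥ 1; first-moment method inconclusive here.


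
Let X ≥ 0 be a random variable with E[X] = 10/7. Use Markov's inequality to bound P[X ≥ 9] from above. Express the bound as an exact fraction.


μ = E[X] = 10/7, a = 9.
Markov: P[X ≥ 9] ≤ μ/a = (10/7)/9 = 10/63.
Numerically: ≈ 0.15873.
(Since a = 9 > μ = 1.42857, the bound 10/63 is < 1 and informative.)

P[X ≥ 9] ≤ 10/63 ≈ 0.15873.


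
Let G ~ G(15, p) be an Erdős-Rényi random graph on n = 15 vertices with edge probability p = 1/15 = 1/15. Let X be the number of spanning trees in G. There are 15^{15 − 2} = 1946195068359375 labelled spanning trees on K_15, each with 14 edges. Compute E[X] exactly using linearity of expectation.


K_15 has 15^{15 − 2} = 1946195068359375 labelled spanning trees.
For each such spanning tree H, let X_H = 1 if all 14 edges of H are present in G. Then P[X_H = 1] = p^{14} = (1/15)^{14} = 1/29192926025390625.
By linearity: E[X] = Σ_H E[X_H] = 1946195068359375 · p^{14} = 1946195068359375 · 1/29192926025390625 = 1/15.
Numerically: E[X] ≈ 0.066667.

E[X] = 1946195068359375 · (1/15)^{14} = 1/15 ≈ 0.066667.


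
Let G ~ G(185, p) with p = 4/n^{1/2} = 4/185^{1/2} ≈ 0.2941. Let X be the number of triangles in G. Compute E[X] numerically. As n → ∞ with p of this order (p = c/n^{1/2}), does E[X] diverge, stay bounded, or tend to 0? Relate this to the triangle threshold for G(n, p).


Number of potential triangles: C(185, 3) = 1038220.
Each occurs with probability p³ ≈ (0.2941)³ ≈ 2.543445e-02.
By linearity: E[X] = C(185, 3)·p³ ≈ 1038220 · 2.543445e-02 ≈ 26406.5565.
Since α = 1/2 < 1, p = c/n^{1/2} ≫ 1/n is above the triangle threshold p ~ 1/n. Asymptotically E[X] ~ (c³/6)·n^{3(1−α)} = (4³/6)·n^{1.5} → ∞; triangles are abundant w.h.p.

E[X] ≈ 26406.5565; in regime p = Θ(1/n^{1/2}) E[X] diverges (above the triangle threshold p ~ 1/n).


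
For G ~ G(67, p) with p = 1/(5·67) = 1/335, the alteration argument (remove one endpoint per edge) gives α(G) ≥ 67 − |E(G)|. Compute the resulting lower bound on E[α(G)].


E[|E(G)|] = C(67, 2)·p = 2211 · (1/335) = 33/5.
E[α(G)] ≥ n − E[|E(G)|] = 67 − 33/5 = 302/5.
Numerically: ≈ 60.40000.
(This is only a lower bound; the true E[α(G)] may be larger.)

E[α(G)] ≥ 302/5 ≈ 60.40000.


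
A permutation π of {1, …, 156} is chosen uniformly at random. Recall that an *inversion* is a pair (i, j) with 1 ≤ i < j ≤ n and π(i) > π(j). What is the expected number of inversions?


Write X = Σ X_I over the C(156, 2) = 12090 pairs i < j, with X_I the indicator of one inversion.
There are 12090 indicators.
For each fixed pair i < j, the values π(i) and π(j) are two distinct elements of {1, …, 156} in uniformly random order; by symmetry P[π(i) > π(j)] = 1/2.
By linearity: E[X] = 12090 · (1/2) = C(156, 2) · (1/2) = 12090/2 = 6045 ≈ 6045.000.

E[X] = 6045 = 6045.000.


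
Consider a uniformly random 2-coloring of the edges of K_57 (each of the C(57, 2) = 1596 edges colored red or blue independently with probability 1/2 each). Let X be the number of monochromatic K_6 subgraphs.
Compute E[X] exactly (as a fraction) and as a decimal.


Let X = Σ_S X_S over the C(57, 6) = 36288252 subsets S of size 6, where X_S = 1 if the K_6 on S is monochromatic.
For a fixed S, the K_6 on S has C(6, 2) = 15 edges. P[all 15 edges red] = (1/2)^15, and likewise for blue, so P[monochromatic] = 2·(1/2)^15 = 2^{1 − 15} = 1/16384.
By linearity: E[X] = C(57, 6) · 2^{1 − 15} = 36288252 · 1/16384 = 9072063/4096.
Numerically: E[X] ≈ 2214.8591.

E[X] = C(57,6)·2^(1−C(6,2)) = 9072063/4096 ≈ 2214.8591.


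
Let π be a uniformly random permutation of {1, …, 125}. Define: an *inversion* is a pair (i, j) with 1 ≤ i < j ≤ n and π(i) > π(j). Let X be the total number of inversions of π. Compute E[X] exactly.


Write X = Σ X_I over the C(125, 2) = 7750 pairs i < j, with X_I the indicator of one inversion.
There are 7750 indicators.
For each fixed pair i < j, the values π(i) and π(j) are two distinct elements of {1, …, 125} in uniformly random order; by symmetry P[π(i) > π(j)] = 1/2.
By linearity: E[X] = 7750 · (1/2) = C(125, 2) · (1/2) = 7750/2 = 3875 ≈ 3875.000.

E[X] = 3875 = 3875.000.


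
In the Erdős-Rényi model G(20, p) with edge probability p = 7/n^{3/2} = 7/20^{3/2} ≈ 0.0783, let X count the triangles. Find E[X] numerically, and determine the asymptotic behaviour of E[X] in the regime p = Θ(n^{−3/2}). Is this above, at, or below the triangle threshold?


Number of potential triangles: C(20, 3) = 1140.
Each occurs with probability p³ ≈ (0.0783)³ ≈ 4.79357e-04.
By linearity: E[X] = C(20, 3)·p³ ≈ 1140 · 4.79357e-04 ≈ 0.546.
Since α = 3/2 > 1, p = c/n^{3/2} = o(1/n) is below the triangle threshold p ~ 1/n. Asymptotically E[X] ~ (c³/6)·n^{3(1−α)} = (7³/6)·n^{-1.5} → 0, so by Markov's inequality G has no triangles w.h.p.

E[X] ≈ 0.546; in regime p = Θ(1/n^{3/2}) E[X] tends to 0 (below the triangle threshold p ~ 1/n).


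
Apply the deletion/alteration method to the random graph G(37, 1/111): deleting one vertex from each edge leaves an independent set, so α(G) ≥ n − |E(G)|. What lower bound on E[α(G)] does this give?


E[|E(G)|] = C(37, 2)·p = 666 · (1/111) = 6.
E[α(G)] ≥ n − E[|E(G)|] = 37 − 6 = 31.
Numerically: ≈ 31.000.
(This is only a lower bound; the true E[α(G)] may be larger.)

E[α(G)] ≥ 31 ≈ 31.000.


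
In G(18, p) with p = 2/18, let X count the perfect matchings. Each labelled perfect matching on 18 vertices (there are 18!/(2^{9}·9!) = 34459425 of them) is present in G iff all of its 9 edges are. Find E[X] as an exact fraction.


K_18 has 18!/(2^{9}·9!) = 34459425 labelled perfect matchings.
For each such perfect matching H, let X_H = 1 if all 9 edges of H are present in G. Then P[X_H = 1] = p^{9} = (1/9)^{9} = 1/387420489.
Summing the indicators: E[X] = Σ_H E[X_H] = 34459425 · p^{9} = 34459425 · 1/387420489 = 425425/4782969.
Numerically: E[X] ≈ 0.088946.

E[X] = 34459425 · (1/9)^{9} = 425425/4782969 ≈ 0.088946.


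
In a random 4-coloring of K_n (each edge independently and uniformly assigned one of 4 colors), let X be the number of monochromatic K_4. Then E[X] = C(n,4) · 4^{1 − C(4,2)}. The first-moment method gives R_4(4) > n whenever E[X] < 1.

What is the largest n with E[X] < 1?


We need C(n, 4) · 4^{1 − 6} < 1, i.e. C(n, 4) < 4^{6 − 1} = 1024.
Check values of n near the boundary:
  n = 10: C(10, 4) = 210; 210 < 1024? YES
  n = 11: C(11, 4) = 330; 330 < 1024? YES
  n = 12: C(12, 4) = 495; 495 < 1024? YES
  n = 13: C(13, 4) = 715; 715 < 1024? YES
  n = 14: C(14, 4) = 1001; 1001 < 1024? YES
  n = 15: C(15, 4) = 1365; 1365 < 1024? NO
  n = 16: C(16, 4) = 1820; 1820 < 1024? NO
The largest n with C(n, 4) < 1024 is n = 14 (where E[X] = 1001/1024 ≈ 0.978). Hence R_4(4) > 14, i.e. R_4(4) ≥ 15.

Largest n = 14; hence R_4(4) > 14.


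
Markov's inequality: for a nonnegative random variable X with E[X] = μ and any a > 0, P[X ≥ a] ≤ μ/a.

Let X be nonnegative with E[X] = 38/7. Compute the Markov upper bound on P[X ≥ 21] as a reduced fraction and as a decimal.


μ = E[X] = 38/7, a = 21.
Markov: P[X ≥ 21] ≤ μ/a = (38/7)/21 = 38/147.
Numerically: ≈ 0.2585.
(Since a = 21 > μ = 5.4286, the bound 38/147 is < 1 and informative.)

P[X ≥ 21] ≤ 38/147 ≈ 0.2585.


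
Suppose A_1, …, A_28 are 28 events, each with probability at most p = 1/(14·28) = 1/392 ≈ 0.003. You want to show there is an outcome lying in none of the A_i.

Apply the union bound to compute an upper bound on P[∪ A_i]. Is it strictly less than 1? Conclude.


Union bound: P[∪_{i=1}^{28} A_i] ≤ Σ_i P[A_i] ≤ 28·p = 28·(1/392) = 1/14.
Numerically: 1/14 ≈ 0.071.
Is 1/14 < 1? YES.
Since P[∪ A_i] ≤ 1/14 < 1, the complement has P[∩ A_i^c] ≥ 1 − 1/14 = 13/14 > 0, so some outcome avoids every A_i.

28·p = 1/14 ≈ 0.071; existence CERTIFIED by the union bound.


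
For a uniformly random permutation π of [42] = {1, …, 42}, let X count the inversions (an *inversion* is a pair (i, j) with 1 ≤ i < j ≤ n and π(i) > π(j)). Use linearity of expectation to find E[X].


Write X = Σ X_I over the C(42, 2) = 861 pairs i < j, with X_I the indicator of one inversion.
There are 861 indicators.
For each fixed pair i < j, the values π(i) and π(j) are two distinct elements of {1, …, 42} in uniformly random order; by symmetry P[π(i) > π(j)] = 1/2.
By linearity: E[X] = 861 · (1/2) = C(42, 2) · (1/2) = 861/2 = 861/2 ≈ 430.500000.

E[X] = 861/2 = 430.500000.


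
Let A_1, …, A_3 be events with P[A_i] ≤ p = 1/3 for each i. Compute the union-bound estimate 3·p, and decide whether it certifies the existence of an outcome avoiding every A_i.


Union bound: P[∪_{i=1}^{3} A_i] ≤ Σ_i P[A_i] ≤ 3·p = 3·(1/3) = 1.
Numerically: 1 ≈ 1.000000.
Is 1 < 1? NO.
Since the bound 1 is ≥ 1, the union bound is uninformative here; it does NOT by itself certify existence.

3·p = 1 ≈ 1.000000; existence NOT certified by the union bound.


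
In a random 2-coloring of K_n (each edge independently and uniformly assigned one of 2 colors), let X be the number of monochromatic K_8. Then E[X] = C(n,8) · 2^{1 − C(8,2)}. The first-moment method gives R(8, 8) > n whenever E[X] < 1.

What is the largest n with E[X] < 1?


We need C(n, 8) · 2^{1 − 28} < 1, i.e. C(n, 8) < 2^{28 − 1} = 134217728.
Check values of n near the boundary:
  n = 40: C(40, 8) = 76904685; 76904685 < 134217728? YES
  n = 41: C(41, 8) = 95548245; 95548245 < 134217728? YES
  n = 42: C(42, 8) = 118030185; 118030185 < 134217728? YES
  n = 43: C(43, 8) = 145008513; 145008513 < 134217728? NO
  n = 44: C(44, 8) = 177232627; 177232627 < 134217728? NO
  n = 45: C(45, 8) = 215553195; 215553195 < 134217728? NO
The largest n with C(n, 8) < 134217728 is n = 42 (where E[X] = 118030185/134217728 ≈ 0.879). Hence R(8, 8) > 42, i.e. R(8, 8) ≥ 43.

Largest n = 42; hence R(8, 8) > 42.


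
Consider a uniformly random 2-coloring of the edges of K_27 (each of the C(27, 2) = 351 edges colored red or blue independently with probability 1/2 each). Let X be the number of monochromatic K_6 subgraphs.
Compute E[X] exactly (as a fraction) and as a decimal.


Let X = Σ_S X_S over the C(27, 6) = 296010 subsets S of size 6, where X_S = 1 if the K_6 on S is monochromatic.
For a fixed S, the K_6 on S has C(6, 2) = 15 edges. P[all 15 edges red] = (1/2)^15, and likewise for blue, so P[monochromatic] = 2·(1/2)^15 = 2^{1 − 15} = 1/16384.
Summing: E[X] = C(27, 6) · 2^{1 − 15} = 296010 · 1/16384 = 148005/8192.
Numerically: E[X] ≈ 18.067017.

E[X] = C(27,6)·2^(1−C(6,2)) = 148005/8192 ≈ 18.067017.


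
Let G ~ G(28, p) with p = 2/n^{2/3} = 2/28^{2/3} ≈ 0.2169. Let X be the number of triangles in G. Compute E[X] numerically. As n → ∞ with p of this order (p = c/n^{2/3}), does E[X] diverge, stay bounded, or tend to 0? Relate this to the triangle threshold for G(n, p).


Number of potential triangles: C(28, 3) = 3276.
Each occurs with probability p³ ≈ (0.2169)³ ≈ 1.020408e-02.
By linearity: E[X] = C(28, 3)·p³ ≈ 3276 · 1.020408e-02 ≈ 33.4286.
Since α = 2/3 < 1, p = c/n^{2/3} ≫ 1/n is above the triangle threshold p ~ 1/n. Asymptotically E[X] ~ (c³/6)·n^{3(1−α)} = (2³/6)·n^{1} → ∞; triangles are abundant w.h.p.

E[X] ≈ 33.4286; in regime p = Θ(1/n^{2/3}) E[X] diverges (above the triangle threshold p ~ 1/n).
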